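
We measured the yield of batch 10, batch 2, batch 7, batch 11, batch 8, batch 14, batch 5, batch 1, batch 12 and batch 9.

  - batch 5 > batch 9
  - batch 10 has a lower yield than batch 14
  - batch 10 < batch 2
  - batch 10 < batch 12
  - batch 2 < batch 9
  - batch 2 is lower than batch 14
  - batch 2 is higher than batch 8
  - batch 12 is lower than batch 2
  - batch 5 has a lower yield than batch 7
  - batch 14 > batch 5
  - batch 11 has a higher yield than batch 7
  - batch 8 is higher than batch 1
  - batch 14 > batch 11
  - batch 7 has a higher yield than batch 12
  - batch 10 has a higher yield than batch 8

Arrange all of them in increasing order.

Nothing is placed below batch 1, so it is least; from there batch 1 < batch 8; batch 8 < batch 10; batch 10 < batch 12; batch 12 < batch 2; batch 2 < batch 9; batch 9 < batch 5; batch 5 < batch 7; batch 7 < batch 11; batch 11 < batch 14, each given directly.

batch 1 < batch 8 < batch 10 < batch 12 < batch 2 < batch 9 < batch 5 < batch 7 < batch 11 < batch 14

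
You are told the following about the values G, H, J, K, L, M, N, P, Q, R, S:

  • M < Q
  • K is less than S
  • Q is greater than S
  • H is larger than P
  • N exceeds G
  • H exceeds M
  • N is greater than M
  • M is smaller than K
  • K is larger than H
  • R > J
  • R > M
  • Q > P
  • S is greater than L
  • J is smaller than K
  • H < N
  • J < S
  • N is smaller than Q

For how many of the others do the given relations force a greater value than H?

From H the given relations immediately reach N, K.
From those, S, Q — 4 in total.
Nothing else is reachable above H; 4 in all.

4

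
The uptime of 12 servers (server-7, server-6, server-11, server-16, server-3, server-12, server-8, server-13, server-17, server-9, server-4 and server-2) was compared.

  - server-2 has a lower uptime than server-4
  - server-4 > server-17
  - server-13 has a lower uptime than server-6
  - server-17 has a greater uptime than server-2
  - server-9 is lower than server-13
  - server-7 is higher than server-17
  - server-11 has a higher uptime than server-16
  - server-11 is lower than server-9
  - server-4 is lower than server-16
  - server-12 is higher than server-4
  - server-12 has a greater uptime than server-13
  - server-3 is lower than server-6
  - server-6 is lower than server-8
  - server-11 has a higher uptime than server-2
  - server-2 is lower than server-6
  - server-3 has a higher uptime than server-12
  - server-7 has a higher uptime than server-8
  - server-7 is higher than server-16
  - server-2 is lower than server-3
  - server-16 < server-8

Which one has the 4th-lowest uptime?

Chaining the given pairs: server-2 < server-17 < server-4 < server-16 < server-11 < server-9 < server-13 < server-12 < server-3 < server-6 < server-8 < server-7.
The 4th smallest is server-16.

server-16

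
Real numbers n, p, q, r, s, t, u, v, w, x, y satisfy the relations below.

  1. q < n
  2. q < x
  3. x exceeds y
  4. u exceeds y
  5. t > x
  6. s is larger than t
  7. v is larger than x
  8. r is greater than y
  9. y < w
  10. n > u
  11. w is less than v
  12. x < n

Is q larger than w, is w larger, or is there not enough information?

Following every chain through q: above q we get x, n, t, v, s.
w is not reached, and no chain runs the other way from w to q.
So the given relations leave the order of q and w undetermined.

undetermined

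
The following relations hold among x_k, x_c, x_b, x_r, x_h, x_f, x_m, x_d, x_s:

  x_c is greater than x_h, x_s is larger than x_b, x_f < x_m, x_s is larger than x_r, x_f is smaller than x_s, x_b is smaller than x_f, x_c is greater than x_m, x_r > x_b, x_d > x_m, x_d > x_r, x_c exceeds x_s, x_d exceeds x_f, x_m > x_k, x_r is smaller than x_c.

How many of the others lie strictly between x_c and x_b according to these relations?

4

Chaining upward from x_b reaches: x_f, x_m, x_r, x_d, x_s.
Chaining downward from x_c reaches: x_k, x_h, x_f, x_m, x_r, x_s.
Strictly between x_b and x_c are those in both lists: x_f, x_m, x_r, x_s — 4 elements.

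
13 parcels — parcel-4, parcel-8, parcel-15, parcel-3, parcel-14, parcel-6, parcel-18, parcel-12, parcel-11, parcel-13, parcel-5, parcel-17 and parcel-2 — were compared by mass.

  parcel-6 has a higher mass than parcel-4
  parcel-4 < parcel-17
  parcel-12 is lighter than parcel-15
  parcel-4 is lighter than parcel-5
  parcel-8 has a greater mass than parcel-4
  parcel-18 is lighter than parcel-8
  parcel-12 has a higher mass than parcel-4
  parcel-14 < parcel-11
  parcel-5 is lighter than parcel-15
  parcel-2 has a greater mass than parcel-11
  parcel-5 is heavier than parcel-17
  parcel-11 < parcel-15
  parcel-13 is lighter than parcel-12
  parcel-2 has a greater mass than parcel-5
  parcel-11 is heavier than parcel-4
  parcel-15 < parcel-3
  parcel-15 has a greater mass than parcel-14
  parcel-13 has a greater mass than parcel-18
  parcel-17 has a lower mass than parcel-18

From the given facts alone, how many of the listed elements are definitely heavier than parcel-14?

4

From parcel-14 the given relations immediately reach parcel-11, parcel-15.
From those, parcel-2, parcel-3 — 4 in total.
No other element is forced above parcel-14 by the given relations, so the count is 4.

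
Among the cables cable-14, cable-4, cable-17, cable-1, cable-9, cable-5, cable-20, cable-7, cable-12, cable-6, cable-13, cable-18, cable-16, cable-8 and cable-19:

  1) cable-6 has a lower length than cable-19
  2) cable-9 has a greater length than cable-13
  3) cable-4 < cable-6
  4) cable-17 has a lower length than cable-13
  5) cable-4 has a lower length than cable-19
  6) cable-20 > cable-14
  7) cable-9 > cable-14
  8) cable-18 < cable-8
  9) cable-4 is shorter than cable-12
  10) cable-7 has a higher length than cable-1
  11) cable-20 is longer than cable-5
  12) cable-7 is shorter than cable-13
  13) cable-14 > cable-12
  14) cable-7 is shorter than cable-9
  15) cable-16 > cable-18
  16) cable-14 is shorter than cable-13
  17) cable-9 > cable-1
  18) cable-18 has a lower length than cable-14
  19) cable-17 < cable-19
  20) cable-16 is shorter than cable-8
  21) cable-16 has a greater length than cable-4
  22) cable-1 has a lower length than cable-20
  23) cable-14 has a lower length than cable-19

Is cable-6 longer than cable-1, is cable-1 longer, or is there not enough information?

undetermined

Following every chain through cable-1: above cable-1 we get cable-7, cable-20, cable-13, cable-9.
cable-6 is not reached, and no chain runs the other way from cable-6 to cable-1.
So the given relations leave the order of cable-1 and cable-6 undetermined.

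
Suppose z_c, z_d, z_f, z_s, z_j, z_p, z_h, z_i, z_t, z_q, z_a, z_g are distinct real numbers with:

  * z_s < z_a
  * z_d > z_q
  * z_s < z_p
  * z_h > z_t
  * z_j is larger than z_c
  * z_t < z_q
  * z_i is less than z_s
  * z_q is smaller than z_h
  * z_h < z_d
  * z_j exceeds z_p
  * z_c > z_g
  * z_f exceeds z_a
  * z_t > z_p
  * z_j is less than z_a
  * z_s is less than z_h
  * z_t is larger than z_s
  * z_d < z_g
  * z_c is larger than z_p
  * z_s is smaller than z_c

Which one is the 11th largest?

The consecutive relations fix a unique order: z_i < z_s < z_p < z_t < z_q < z_h < z_d < z_g < z_c < z_j < z_a < z_f.
The 11th largest is z_s.

z_s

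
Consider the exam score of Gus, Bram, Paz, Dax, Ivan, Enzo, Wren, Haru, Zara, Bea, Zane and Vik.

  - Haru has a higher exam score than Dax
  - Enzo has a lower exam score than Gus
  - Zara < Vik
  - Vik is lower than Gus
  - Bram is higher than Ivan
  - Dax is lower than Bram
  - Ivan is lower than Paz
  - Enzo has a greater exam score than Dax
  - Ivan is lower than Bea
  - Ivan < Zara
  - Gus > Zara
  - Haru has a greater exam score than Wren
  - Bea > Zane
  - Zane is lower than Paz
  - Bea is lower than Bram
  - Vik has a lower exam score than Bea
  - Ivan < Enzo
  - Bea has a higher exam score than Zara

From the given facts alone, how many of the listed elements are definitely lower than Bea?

The elements the relations force below Bea are Zane, Ivan, Zara, Vik — no chain reaches any other.
That is 4.

4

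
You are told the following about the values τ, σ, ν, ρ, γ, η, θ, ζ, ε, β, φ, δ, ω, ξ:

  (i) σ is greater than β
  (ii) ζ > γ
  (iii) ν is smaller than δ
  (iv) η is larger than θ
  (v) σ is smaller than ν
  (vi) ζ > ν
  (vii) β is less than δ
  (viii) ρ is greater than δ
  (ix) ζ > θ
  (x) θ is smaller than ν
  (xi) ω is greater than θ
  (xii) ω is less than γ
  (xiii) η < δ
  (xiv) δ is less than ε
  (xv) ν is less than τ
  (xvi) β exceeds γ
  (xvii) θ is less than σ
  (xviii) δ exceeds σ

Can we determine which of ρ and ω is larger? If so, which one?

ω < γ and γ < β give ω < β.
With β < σ: ω < γ < β < σ.
Then σ < ν extends the chain to ν.
Then ν < δ extends the chain to δ.
With δ < ρ: ω < γ < β < σ < ν < δ < ρ.
So ρ is larger.

ρ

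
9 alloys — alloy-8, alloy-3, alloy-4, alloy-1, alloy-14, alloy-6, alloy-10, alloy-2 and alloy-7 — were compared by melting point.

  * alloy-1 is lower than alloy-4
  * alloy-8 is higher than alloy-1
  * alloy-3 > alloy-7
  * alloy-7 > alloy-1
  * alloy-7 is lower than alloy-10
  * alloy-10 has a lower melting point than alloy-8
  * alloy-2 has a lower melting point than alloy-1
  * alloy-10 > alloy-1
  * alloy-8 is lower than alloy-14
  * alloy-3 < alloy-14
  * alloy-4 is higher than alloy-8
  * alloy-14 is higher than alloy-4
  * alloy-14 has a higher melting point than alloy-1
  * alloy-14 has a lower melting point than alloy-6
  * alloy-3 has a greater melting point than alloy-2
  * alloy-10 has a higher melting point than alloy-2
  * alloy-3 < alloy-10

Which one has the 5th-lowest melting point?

alloy-10

Piecing the relations together gives one ordering: alloy-2 < alloy-1 < alloy-7 < alloy-3 < alloy-10 < alloy-8 < alloy-4 < alloy-14 < alloy-6.
The 5th smallest is alloy-10.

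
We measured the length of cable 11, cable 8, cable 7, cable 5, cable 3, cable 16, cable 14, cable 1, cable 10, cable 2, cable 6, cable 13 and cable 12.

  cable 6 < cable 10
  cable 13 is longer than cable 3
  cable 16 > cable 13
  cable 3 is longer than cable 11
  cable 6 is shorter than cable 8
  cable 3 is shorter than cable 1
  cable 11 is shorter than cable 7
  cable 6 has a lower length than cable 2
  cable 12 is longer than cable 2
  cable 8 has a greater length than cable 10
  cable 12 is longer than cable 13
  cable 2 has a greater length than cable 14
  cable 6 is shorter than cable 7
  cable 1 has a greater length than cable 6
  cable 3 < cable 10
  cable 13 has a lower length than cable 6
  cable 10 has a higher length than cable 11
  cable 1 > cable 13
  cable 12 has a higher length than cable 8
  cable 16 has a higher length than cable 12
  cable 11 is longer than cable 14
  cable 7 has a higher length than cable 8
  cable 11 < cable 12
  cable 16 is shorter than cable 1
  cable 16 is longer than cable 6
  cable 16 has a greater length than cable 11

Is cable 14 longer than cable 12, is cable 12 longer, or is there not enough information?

cable 12

cable 14 < cable 11 and cable 11 < cable 3 give cable 14 < cable 3.
With cable 3 < cable 13: cable 14 < cable 11 < cable 3 < cable 13.
Then cable 13 < cable 6 extends the chain to cable 6.
Then cable 6 < cable 10 extends the chain to cable 10.
With cable 10 < cable 8: cable 14 < cable 11 < cable 3 < cable 13 < cable 6 < cable 10 < cable 8.
Then cable 8 < cable 12 extends the chain to cable 12.
So cable 12 is longer.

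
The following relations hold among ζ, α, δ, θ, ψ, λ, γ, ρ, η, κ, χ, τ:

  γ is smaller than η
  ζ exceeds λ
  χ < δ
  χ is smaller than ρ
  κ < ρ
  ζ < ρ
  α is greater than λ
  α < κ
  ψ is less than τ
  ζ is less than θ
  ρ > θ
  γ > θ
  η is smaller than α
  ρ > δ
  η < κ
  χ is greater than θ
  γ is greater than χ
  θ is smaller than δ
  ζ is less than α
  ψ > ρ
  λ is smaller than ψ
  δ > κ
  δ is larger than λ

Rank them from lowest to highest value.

λ < ζ < θ < χ < γ < η < α < κ < δ < ρ < ψ < τ

The consecutive links are each given: λ < ζ; ζ < θ; θ < χ; χ < γ; γ < η; η < α; α < κ; κ < δ; δ < ρ; ρ < ψ; ψ < τ.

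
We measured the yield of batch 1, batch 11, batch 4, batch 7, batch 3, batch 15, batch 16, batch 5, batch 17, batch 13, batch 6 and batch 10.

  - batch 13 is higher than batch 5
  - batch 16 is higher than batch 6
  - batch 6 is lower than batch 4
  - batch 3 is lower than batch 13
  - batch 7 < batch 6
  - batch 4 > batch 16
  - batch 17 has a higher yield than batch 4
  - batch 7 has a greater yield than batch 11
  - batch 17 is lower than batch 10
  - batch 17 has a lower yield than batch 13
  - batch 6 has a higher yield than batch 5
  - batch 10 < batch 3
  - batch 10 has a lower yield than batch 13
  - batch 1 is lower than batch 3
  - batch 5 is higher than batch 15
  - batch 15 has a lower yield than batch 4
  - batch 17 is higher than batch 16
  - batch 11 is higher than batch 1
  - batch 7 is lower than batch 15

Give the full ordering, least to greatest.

batch 1 < batch 11 < batch 7 < batch 15 < batch 5 < batch 6 < batch 16 < batch 4 < batch 17 < batch 10 < batch 3 < batch 13

Each adjacent pair is fixed by a given relation: batch 1 < batch 11; batch 11 < batch 7; batch 7 < batch 15; batch 15 < batch 5; batch 5 < batch 6; batch 6 < batch 16; batch 16 < batch 4; batch 4 < batch 17; batch 17 < batch 10; batch 10 < batch 3; batch 3 < batch 13. Chaining them end to end gives the full order.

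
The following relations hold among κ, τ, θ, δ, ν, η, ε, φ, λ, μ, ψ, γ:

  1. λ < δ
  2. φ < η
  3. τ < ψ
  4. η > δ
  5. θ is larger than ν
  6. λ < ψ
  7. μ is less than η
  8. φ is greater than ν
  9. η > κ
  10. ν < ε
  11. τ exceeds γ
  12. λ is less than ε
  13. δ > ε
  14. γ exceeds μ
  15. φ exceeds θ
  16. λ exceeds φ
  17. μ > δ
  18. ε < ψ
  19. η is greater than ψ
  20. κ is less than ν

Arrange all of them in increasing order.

κ < ν < θ < φ < λ < ε < δ < μ < γ < τ < ψ < η

The consecutive links are each given: κ < ν; ν < θ; θ < φ; φ < λ; λ < ε; ε < δ; δ < μ; μ < γ; γ < τ; τ < ψ; ψ < η.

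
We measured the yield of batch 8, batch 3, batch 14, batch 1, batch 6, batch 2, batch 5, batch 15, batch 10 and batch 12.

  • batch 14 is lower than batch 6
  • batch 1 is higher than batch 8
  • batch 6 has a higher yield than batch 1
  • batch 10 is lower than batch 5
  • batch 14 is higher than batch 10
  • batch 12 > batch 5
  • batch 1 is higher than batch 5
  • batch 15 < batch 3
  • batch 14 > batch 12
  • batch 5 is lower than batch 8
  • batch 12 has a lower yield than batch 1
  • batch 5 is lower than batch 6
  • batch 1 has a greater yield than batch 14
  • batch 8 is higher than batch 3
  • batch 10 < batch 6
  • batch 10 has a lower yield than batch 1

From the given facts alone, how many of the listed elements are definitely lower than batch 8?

4

The elements the relations force below batch 8 are batch 10, batch 15, batch 5, batch 3 — no chain reaches any other.
That is 4.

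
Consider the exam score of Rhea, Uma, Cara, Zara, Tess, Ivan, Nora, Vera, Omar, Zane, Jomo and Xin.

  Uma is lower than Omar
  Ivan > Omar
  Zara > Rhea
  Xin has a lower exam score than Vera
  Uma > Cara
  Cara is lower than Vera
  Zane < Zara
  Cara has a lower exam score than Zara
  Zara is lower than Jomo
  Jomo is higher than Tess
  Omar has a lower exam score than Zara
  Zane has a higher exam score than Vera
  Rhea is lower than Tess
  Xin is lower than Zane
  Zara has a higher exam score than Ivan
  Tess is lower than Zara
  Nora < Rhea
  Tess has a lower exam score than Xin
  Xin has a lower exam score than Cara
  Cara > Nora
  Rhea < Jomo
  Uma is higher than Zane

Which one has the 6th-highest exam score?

Piecing the relations together gives one ordering: Nora < Rhea < Tess < Xin < Cara < Vera < Zane < Uma < Omar < Ivan < Zara < Jomo.
The 6th largest is Zane.

Zane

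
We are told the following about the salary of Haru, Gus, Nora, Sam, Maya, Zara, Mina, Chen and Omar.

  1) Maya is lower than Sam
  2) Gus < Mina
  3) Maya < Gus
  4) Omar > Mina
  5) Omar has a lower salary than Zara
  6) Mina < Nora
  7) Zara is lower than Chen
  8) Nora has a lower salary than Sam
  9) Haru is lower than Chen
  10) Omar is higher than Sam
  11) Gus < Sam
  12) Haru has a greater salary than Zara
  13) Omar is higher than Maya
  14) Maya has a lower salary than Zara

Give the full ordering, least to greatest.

Maya < Gus < Mina < Nora < Sam < Omar < Zara < Haru < Chen

The consecutive links are each given: Maya < Gus; Gus < Mina; Mina < Nora; Nora < Sam; Sam < Omar; Omar < Zara; Zara < Haru; Haru < Chen.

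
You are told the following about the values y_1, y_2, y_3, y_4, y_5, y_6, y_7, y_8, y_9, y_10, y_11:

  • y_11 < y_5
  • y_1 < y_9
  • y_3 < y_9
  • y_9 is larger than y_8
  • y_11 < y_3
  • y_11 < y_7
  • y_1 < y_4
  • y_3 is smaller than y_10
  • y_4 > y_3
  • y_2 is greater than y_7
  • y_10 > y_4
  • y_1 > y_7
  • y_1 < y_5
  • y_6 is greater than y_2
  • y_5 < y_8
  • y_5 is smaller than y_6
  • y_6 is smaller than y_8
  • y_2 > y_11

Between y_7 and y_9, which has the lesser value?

y_7

y_7 < y_1 and y_1 < y_5 give y_7 < y_5.
Then y_5 < y_6 extends the chain to y_6.
Then y_6 < y_8 extends the chain to y_8.
With y_8 < y_9: y_7 < y_1 < y_5 < y_6 < y_8 < y_9.
So y_7 < y_9; y_7 is the smaller of the two.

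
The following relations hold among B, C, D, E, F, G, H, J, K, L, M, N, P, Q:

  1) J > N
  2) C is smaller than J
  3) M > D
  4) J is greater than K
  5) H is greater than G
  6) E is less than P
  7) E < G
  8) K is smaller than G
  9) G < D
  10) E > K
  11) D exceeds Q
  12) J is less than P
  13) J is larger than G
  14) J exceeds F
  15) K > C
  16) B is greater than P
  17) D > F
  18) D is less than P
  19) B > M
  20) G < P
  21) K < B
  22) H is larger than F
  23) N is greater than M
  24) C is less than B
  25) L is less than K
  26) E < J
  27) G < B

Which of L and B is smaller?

L

Link the given pairs in sequence: L < K; K < E; E < G; G < D; D < M; M < N; N < J; J < P; P < B.
Chaining these gives L < K < E < G < D < M < N < J < P < B.
So L < B; L is the smaller of the two.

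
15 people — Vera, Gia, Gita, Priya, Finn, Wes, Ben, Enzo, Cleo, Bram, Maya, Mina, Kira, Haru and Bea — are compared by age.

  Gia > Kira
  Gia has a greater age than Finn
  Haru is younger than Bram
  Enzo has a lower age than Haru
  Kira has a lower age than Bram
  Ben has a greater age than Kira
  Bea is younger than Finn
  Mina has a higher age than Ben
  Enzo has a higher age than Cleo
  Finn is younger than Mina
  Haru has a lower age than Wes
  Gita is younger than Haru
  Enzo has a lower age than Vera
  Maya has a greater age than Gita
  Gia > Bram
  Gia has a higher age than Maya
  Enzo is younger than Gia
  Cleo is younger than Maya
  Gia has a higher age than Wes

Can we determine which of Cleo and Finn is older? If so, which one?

Following every chain through Finn: above Finn we get Gia, Mina; below Finn we get Bea.
Cleo is not reached, and no chain runs the other way from Cleo to Finn.
So the given relations leave the order of Finn and Cleo undetermined.

undetermined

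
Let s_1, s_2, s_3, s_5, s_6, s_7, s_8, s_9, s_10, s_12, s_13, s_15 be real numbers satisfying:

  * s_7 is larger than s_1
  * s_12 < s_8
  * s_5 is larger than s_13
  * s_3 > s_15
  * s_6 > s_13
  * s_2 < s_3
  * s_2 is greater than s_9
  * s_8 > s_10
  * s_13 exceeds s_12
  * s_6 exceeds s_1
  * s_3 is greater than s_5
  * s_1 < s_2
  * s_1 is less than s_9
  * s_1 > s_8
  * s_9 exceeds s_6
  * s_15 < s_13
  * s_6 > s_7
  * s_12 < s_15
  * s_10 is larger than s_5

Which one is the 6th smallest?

s_8

The consecutive relations fix a unique order: s_12 < s_15 < s_13 < s_5 < s_10 < s_8 < s_1 < s_7 < s_6 < s_9 < s_2 < s_3.
The 6th smallest is s_8.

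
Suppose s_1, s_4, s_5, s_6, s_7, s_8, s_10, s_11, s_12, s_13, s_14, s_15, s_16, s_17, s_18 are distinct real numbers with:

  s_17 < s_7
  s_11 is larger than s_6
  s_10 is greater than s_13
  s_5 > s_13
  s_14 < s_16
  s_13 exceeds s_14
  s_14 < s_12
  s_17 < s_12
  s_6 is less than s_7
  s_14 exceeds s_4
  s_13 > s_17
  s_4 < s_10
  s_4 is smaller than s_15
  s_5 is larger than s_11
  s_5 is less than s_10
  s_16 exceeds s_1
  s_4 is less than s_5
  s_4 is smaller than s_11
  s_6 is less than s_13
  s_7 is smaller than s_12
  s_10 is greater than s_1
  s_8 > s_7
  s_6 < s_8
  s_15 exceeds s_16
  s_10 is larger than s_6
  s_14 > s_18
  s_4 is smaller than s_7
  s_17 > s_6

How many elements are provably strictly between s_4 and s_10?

4

The relations place s_4 below s_10. An element lies strictly between them when it is forced above s_4 and also forced below s_10.
Above s_4: {s_14, s_13, s_11, s_5, s_7, s_12, s_8, s_16, s_15}. Below s_10: {s_18, s_14, s_1, s_6, s_17, s_13, s_11, s_5}.
Intersection: {s_14, s_13, s_11, s_5} — 4.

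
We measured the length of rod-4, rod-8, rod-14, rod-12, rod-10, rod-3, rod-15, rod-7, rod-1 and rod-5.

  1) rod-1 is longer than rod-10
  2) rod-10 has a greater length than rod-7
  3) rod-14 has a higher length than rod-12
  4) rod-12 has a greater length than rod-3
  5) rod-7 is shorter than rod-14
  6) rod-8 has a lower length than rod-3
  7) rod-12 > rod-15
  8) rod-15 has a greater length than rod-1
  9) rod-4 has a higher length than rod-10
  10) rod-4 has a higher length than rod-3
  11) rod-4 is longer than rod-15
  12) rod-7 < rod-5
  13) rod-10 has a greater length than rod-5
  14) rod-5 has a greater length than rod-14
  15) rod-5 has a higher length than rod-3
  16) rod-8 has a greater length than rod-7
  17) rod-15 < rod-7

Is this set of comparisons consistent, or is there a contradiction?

inconsistent

We have rod-10 < rod-1 stated directly, yet also rod-1 < rod-15 < rod-7 < rod-8 < rod-3 < rod-12 < rod-14 < rod-5 < rod-10 by chaining the others — so rod-1 < rod-10. Contradiction.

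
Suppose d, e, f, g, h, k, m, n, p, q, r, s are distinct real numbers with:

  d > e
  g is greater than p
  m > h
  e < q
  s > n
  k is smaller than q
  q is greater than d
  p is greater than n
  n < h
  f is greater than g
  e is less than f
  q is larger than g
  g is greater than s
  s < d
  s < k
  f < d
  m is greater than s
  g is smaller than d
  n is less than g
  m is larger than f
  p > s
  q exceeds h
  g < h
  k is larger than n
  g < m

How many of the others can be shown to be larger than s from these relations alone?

8

From s the given relations immediately reach p, g, m, d, k.
From those, f, h, q — 8 in total.
No other element is forced above s by the given relations, so the count is 8.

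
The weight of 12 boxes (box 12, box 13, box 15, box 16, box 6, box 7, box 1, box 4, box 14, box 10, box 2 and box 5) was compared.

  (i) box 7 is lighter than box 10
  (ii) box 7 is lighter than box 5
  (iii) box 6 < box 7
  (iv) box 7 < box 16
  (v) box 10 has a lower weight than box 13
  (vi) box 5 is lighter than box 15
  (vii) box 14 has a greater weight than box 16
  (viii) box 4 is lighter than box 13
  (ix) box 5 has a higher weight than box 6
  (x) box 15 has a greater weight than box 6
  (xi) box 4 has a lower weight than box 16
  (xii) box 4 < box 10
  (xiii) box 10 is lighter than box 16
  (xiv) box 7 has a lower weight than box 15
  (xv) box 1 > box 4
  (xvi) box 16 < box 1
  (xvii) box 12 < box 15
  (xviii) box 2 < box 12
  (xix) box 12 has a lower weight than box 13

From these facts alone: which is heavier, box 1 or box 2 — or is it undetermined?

undetermined

Following every chain through box 2: above box 2 we get box 12, box 15, box 13.
box 1 is not reached, and no chain runs the other way from box 1 to box 2.
So the given relations leave the order of box 2 and box 1 undetermined.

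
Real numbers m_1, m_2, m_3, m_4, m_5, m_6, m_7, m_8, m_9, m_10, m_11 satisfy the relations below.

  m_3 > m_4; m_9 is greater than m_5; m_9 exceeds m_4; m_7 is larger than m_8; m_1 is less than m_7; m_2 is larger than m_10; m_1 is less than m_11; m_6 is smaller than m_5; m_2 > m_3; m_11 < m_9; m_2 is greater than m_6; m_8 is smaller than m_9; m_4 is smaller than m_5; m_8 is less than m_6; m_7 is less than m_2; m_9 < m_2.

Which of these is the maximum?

m_2

m_4 is not greatest since m_4 < m_3; m_1 is not greatest since m_1 < m_7; m_8 is not greatest since m_8 < m_6; m_10 is not greatest since m_10 < m_2; m_6 is not greatest since m_6 < m_2; m_7 is not greatest since m_7 < m_2; m_5 is not greatest since m_5 < m_9; m_3 is not greatest since m_3 < m_2; m_11 is not greatest since m_11 < m_9; m_9 is not greatest since m_9 < m_2.
Only m_2 has nothing above it, so m_2 is the maximum.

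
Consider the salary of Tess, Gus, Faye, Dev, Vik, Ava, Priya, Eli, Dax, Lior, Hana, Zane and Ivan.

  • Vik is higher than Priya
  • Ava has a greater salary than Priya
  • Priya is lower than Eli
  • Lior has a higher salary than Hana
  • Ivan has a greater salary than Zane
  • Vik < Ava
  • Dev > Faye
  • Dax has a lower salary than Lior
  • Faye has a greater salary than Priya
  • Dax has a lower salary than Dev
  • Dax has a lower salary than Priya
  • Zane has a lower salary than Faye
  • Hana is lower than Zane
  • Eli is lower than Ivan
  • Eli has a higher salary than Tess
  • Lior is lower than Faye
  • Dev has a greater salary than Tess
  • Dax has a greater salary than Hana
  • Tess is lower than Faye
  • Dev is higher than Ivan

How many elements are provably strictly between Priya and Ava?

1

The relations place Priya below Ava. An element lies strictly between them when it is forced above Priya and also forced below Ava.
Above Priya: {Vik, Eli, Faye, Ivan, Dev}. Below Ava: {Hana, Dax, Vik}.
Intersection: {Vik} — 1.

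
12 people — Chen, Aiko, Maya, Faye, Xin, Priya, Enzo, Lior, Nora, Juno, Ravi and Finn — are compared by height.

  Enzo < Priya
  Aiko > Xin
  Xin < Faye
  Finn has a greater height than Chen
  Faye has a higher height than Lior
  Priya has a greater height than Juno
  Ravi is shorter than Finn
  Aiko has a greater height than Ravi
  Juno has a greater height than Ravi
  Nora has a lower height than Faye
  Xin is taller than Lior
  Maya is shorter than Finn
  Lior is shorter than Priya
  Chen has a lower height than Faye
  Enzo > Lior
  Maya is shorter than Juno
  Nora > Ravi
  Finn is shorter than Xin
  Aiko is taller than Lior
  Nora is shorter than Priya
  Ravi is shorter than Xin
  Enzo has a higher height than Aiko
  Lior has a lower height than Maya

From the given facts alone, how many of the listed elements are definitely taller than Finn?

5

Directly above Finn: Xin.
One step further: Aiko, Faye (3 so far).
One step further: Enzo (4 so far).
One step further: Priya (5 so far).
No other element is forced above Finn by the given relations, so the count is 5.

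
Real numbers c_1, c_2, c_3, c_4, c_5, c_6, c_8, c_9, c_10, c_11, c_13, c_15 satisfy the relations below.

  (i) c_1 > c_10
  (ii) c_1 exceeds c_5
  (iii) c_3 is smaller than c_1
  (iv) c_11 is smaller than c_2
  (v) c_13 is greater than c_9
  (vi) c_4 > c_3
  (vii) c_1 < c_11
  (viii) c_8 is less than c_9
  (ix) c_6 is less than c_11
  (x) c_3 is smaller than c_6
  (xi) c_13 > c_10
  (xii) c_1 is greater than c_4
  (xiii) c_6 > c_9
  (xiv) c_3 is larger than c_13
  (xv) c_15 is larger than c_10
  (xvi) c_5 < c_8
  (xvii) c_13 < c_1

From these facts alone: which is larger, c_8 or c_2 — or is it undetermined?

c_8 < c_9 < c_13 < c_3 < c_4 < c_1 < c_11 < c_2, by transitivity through c_9, c_13, c_3, c_4, c_1, c_11.
So c_2 is larger.

c_2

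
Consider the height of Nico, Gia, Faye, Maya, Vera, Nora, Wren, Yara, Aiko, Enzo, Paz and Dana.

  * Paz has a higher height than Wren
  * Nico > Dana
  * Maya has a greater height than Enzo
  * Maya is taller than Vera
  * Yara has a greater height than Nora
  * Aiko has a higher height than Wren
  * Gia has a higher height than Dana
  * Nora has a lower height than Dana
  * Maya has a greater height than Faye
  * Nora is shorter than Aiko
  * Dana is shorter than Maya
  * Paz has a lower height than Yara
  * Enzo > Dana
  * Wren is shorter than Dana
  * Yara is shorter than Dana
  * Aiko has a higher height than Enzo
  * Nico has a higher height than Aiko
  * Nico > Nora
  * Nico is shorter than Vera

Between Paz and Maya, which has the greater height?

Maya

Following the relations from Paz: Paz < Yara < Dana < Enzo < Aiko < Nico < Vera < Maya.
So Paz < Maya; Maya is the taller of the two.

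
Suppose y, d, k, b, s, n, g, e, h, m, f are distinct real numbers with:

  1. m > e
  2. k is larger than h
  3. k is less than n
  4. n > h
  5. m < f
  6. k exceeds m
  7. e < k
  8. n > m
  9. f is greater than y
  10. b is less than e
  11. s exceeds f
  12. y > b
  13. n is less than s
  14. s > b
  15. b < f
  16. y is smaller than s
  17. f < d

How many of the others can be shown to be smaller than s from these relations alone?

The elements the relations force below s are b, e, h, y, m, f, k, n — no chain reaches any other.
That is 8.

8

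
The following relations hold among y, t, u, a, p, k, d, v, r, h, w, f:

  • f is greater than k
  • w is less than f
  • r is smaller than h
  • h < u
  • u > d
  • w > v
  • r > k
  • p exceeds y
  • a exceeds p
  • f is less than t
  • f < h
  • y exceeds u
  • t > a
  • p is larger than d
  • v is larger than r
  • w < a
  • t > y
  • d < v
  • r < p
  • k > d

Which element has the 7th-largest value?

f

Piecing the relations together gives one ordering: d < k < r < v < w < f < h < u < y < p < a < t.
Counting 7 from the largest end gives f.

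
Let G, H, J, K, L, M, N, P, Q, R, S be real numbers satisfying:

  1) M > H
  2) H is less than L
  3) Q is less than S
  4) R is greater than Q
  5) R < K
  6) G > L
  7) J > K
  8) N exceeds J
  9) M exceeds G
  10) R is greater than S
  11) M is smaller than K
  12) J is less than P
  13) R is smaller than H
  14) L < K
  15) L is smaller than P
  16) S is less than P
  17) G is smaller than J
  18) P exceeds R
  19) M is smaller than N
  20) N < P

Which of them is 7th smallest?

The consecutive relations fix a unique order: Q < S < R < H < L < G < M < K < J < N < P.
The 7th smallest is M.

M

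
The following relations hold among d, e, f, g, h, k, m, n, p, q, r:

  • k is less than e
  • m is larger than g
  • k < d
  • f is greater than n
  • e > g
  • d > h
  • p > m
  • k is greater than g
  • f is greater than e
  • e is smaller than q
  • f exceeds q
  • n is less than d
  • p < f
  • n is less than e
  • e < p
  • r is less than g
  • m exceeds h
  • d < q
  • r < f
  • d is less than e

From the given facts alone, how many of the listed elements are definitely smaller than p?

From p the given relations immediately reach e, m.
From those, h, g, n, k, d — 7 in total.
From those, r — 8 in total.
No other element is forced below p by the given relations, so the count is 8.

8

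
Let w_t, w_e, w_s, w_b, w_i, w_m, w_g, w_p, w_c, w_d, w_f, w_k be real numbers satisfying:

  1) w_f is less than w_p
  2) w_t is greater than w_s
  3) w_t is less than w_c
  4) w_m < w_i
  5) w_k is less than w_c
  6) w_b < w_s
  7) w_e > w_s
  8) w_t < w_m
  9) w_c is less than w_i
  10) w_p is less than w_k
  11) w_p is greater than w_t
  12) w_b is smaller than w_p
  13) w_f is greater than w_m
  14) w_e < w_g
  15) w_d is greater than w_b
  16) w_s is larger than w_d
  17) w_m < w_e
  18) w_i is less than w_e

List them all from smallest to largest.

w_b < w_d < w_s < w_t < w_m < w_f < w_p < w_k < w_c < w_i < w_e < w_g

Nothing is placed below w_b, so it is least; from there w_b < w_d; w_d < w_s; w_s < w_t; w_t < w_m; w_m < w_f; w_f < w_p; w_p < w_k; w_k < w_c; w_c < w_i; w_i < w_e; w_e < w_g, each given directly.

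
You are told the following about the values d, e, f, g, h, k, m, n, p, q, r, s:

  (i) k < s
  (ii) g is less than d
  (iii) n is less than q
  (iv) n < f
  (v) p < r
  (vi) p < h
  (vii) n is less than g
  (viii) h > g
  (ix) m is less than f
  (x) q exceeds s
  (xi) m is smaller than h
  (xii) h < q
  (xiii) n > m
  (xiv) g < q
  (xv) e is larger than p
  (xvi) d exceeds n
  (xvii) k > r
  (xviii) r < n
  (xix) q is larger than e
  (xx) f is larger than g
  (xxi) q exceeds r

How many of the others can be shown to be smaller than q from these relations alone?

Directly below q: r, n, g, h, e, s.
One step further: p, m, k (9 so far).
No other element is forced below q by the given relations, so the count is 9.

9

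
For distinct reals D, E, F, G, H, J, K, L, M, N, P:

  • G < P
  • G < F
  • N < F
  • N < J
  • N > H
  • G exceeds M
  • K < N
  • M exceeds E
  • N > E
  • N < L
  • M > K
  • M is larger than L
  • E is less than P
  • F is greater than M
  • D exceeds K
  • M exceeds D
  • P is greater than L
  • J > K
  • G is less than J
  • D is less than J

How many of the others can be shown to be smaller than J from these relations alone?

Directly below J: K, D, N, G.
One step further: E, H, M (7 so far).
One step further: L (8 so far).
Nothing else is reachable below J; 8 in all.

8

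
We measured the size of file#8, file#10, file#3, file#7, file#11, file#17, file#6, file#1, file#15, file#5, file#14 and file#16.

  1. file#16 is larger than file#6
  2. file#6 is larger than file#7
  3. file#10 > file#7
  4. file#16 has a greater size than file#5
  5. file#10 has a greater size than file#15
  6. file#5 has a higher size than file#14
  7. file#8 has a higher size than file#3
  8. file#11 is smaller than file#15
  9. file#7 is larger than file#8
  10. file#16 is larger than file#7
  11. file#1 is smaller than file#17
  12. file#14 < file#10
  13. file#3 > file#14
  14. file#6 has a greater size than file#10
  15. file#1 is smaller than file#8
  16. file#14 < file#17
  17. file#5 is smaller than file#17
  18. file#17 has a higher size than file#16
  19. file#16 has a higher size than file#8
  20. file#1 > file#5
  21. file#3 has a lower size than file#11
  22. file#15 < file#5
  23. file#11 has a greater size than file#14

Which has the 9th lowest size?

file#10

The consecutive relations fix a unique order: file#14 < file#3 < file#11 < file#15 < file#5 < file#1 < file#8 < file#7 < file#10 < file#6 < file#16 < file#17.
Counting 9 from the smallest end gives file#10.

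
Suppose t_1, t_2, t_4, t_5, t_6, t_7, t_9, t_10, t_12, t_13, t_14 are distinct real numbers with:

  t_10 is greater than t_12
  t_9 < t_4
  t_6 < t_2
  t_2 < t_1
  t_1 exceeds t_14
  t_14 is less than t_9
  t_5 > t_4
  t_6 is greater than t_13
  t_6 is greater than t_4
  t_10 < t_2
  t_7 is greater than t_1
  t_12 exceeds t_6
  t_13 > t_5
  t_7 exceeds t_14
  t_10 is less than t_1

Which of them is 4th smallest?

Piecing the relations together gives one ordering: t_14 < t_9 < t_4 < t_5 < t_13 < t_6 < t_12 < t_10 < t_2 < t_1 < t_7.
The 4th smallest is t_5.

t_5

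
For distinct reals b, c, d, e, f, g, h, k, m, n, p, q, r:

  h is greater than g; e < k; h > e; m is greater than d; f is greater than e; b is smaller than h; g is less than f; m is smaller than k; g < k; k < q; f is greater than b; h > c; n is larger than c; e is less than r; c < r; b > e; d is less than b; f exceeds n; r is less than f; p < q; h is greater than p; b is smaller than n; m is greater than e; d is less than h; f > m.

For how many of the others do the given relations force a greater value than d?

The elements the relations force above d are b, m, h, k, n, f, q — no chain reaches any other.
That is 7.

7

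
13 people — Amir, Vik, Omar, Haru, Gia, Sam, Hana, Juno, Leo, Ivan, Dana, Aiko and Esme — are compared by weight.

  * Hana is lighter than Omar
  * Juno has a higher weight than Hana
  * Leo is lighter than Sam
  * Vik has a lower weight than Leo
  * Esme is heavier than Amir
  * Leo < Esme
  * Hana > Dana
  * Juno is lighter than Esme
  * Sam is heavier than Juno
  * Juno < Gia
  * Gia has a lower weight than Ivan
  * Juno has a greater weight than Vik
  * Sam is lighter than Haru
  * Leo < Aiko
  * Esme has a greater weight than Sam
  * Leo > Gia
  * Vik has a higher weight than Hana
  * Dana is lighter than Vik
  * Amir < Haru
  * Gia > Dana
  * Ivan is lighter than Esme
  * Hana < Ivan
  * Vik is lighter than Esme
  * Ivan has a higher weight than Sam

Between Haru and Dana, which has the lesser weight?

Dana

Link the given pairs in sequence: Dana < Hana; Hana < Vik; Vik < Juno; Juno < Gia; Gia < Leo; Leo < Sam; Sam < Haru.
Together: Dana < Hana < Vik < Juno < Gia < Leo < Sam < Haru.
So Dana < Haru; Dana is the lighter of the two.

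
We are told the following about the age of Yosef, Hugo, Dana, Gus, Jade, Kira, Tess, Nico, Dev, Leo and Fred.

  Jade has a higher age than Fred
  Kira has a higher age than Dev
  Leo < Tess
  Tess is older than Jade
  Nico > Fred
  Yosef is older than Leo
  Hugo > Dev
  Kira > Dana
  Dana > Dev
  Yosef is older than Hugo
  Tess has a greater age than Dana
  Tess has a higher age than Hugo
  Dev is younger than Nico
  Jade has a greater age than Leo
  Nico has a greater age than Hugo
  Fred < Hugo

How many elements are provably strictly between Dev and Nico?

1

The relations place Dev below Nico. An element lies strictly between them when it is forced above Dev and also forced below Nico.
Above Dev: {Hugo, Yosef, Dana, Kira, Tess}. Below Nico: {Fred, Hugo}.
Intersection: {Hugo} — 1.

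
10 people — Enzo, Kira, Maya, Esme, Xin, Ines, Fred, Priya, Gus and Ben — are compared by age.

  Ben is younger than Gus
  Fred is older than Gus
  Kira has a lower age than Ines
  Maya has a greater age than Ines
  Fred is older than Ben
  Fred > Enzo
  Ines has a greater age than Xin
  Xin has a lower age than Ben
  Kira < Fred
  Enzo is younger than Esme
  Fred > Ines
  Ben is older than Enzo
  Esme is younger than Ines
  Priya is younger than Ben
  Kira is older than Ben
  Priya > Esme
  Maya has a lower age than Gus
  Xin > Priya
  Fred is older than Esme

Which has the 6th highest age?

Ben

Piecing the relations together gives one ordering: Enzo < Esme < Priya < Xin < Ben < Kira < Ines < Maya < Gus < Fred.
Counting 6 from the largest end gives Ben.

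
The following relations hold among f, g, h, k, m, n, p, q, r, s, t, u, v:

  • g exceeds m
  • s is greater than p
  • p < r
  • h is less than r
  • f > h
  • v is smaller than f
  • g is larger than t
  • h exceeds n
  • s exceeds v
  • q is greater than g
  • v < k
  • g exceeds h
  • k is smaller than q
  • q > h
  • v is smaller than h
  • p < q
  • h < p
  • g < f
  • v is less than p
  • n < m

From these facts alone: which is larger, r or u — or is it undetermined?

undetermined

Following every chain through u: nothing is chained to u.
r is not reached, and no chain runs the other way from r to u.
So the given relations leave the order of u and r undetermined.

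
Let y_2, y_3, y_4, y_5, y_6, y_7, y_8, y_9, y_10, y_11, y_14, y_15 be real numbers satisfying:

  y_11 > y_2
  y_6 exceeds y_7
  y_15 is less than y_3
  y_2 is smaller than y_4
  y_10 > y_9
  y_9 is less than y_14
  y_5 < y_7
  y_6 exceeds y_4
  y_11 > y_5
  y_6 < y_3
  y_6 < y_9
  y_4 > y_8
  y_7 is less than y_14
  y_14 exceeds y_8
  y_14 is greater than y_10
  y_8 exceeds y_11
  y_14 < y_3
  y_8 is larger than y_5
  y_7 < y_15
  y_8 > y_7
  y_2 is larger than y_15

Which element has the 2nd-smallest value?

y_7

Chaining the given pairs: y_5 < y_7 < y_15 < y_2 < y_11 < y_8 < y_4 < y_6 < y_9 < y_10 < y_14 < y_3.
Counting 2 from the smallest end gives y_7.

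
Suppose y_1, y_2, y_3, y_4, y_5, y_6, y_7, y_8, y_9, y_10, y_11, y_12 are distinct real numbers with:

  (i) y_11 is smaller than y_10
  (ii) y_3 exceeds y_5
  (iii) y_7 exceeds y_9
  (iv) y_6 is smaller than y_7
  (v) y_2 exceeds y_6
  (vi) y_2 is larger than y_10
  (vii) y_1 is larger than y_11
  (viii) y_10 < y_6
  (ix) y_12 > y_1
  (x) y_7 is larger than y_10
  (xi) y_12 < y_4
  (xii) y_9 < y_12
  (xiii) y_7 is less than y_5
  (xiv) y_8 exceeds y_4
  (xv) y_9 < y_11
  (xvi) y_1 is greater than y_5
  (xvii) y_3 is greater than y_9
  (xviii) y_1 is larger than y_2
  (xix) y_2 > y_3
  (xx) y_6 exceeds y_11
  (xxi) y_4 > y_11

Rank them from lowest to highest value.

Nothing is placed below y_9, so it is least; from there y_9 < y_11; y_11 < y_10; y_10 < y_6; y_6 < y_7; y_7 < y_5; y_5 < y_3; y_3 < y_2; y_2 < y_1; y_1 < y_12; y_12 < y_4; y_4 < y_8, each given directly.

y_9 < y_11 < y_10 < y_6 < y_7 < y_5 < y_3 < y_2 < y_1 < y_12 < y_4 < y_8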